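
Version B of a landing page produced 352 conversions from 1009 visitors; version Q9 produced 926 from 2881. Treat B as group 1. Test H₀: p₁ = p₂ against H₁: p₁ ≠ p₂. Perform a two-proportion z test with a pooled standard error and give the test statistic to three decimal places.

p̂₁ = 352/1009 = 0.34886, p̂₂ = 926/2881 = 0.32142.
Pooled p̂ = (352+926)/(1009+2881) = 1278/3890 = 0.32853.
SE = √(0.2206 × 0.00133818) = 0.01718.
z = (0.34886 − 0.32142)/0.01718 = 0.02744/0.01718 = 1.597.
p-value = 2·P(Z > 1.597) ≈ 0.1102.

z = 1.597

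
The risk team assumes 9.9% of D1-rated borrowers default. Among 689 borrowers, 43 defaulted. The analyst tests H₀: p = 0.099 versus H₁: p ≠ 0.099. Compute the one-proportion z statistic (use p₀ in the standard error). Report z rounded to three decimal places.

p̂ = 43/689 = 0.062409.
Under H₀, SE = √(0.099·0.901/689) = √(0.000129462) = 0.011378.
z = (0.062409 − 0.099)/0.011378 = -0.036591/0.011378 = -3.216.

z = -3.216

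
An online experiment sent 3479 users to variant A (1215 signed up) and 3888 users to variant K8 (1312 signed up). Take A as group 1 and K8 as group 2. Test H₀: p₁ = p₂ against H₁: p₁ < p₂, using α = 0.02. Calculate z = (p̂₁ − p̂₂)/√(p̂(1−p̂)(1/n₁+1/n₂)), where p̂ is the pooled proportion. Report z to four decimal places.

p̂₁ = 1215/3479 = 0.3492383, p̂₂ = 1312/3888 = 0.3374486.
Pooled p̂ = (1215+1312)/(3479+3888) = 2527/7367 = 0.3430162.
SE = √(0.225356 × 0.000544641) = 0.0110787.
z = (0.3492383 − 0.3374486)/0.0110787 = 0.0117897/0.0110787 = 1.0642.
p-value = P(Z < 1.064) ≈ 0.8564, so at α = 0.02 we fail to reject H₀.

z = 1.0642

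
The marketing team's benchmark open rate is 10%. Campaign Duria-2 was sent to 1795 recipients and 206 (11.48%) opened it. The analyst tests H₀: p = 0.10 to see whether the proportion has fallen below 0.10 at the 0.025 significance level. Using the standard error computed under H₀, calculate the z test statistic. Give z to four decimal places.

p̂ = 206/1795 ≈ 0.114763.
Under H₀, SE = √(0.1·0.9/1795) = √(5.01393e-05) = 0.007081.
z = (0.114763 − 0.1)/0.007081 = 0.014763/0.007081 = 2.0849.
p-value = P(Z < 2.085) ≈ 0.9815, so at α = 0.025 we fail to reject H₀.

z = 2.0849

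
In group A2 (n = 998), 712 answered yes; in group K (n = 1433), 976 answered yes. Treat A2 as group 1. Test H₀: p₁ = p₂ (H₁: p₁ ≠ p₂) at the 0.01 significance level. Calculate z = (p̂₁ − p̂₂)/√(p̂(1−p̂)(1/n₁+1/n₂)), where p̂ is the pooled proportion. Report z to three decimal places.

z = 1.703

p̂₁ = 712/998 = 0.71343, p̂₂ = 976/1433 = 0.68109.
Pooled p̂ = (712+976)/(998+1433) = 1688/2431 = 0.69436.
SE = √(p̂(1−p̂)(1/n₁+1/n₂)) = √(0.69436·0.30564·0.00169984) = √(0.000360744) = 0.01899.
z = (0.71343 − 0.68109)/0.01899 = 0.03234/0.01899 = 1.703.
Two-sided p-value ≈ 2·Φ(−1.703) = 0.0886; since p > α = 0.01, fail to reject H₀.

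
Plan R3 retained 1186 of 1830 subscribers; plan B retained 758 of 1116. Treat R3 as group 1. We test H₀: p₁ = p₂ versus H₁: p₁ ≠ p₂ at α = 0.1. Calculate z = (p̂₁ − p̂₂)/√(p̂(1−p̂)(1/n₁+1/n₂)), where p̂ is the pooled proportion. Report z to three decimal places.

z = -1.730

p̂₁ = 1186/1830 ≈ 0.64809, p̂₂ = 758/1116 ≈ 0.67921.
Pooled p̂ = (1186+758)/(1830+1116) = 1944/2946 = 0.65988.
SE = √(p̂(1−p̂)(1/n₁+1/n₂)) = √(0.65988·0.34012·0.00144251) = √(0.000323755) = 0.01799.
z = (0.64809 − 0.67921)/0.01799 = -0.03112/0.01799 = -1.730.
Two-sided p-value ≈ 2·Φ(−1.730) = 0.0837. With α = 0.1, reject H₀.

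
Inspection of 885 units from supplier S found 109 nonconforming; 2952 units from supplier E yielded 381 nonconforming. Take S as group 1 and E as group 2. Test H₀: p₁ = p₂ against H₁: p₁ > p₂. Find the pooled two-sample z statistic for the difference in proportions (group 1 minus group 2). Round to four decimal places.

p̂₁ = 109/885 ≈ 0.1231638, p̂₂ = 381/2952 ≈ 0.1290650.
Pooled p̂ = (109+381)/(885+2952) = 490/3837 = 0.1277039.
SE = √(p̂(1−p̂)(1/n₁+1/n₂)) = √(0.1277039·0.8722961·0.0014687) = √(0.000163606) = 0.0127909.
z = (0.1231638 − 0.1290650)/0.0127909 = -0.0059012/0.0127909 = -0.4614.
p-value = P(Z > -0.461) ≈ 0.6777.

z = -0.4614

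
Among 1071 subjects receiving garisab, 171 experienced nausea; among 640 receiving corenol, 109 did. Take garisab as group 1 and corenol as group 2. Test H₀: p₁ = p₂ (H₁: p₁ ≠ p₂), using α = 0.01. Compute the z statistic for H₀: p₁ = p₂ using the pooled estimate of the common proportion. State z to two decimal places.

p̂₁ = 171/1071 ≈ 0.15966, p̂₂ = 109/640 ≈ 0.17031.
Pooled p̂ = (171+109)/(1071+640) = 280/1711 = 0.16365.
SE = √(0.136867 × 0.00249621) = 0.01848.
z = (0.15966 − 0.17031)/0.01848 = -0.01065/0.01848 = -0.58.
Two-sided p-value ≈ 2·Φ(−0.576) = 0.5645; since p > α = 0.01, fail to reject H₀.

z = -0.58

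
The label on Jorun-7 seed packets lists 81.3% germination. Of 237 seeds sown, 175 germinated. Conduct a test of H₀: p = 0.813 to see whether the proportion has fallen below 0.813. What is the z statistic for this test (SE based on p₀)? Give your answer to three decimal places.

z = -2.946

p̂ = 175/237 ≈ 0.738397.
SE = √(p₀(1−p₀)/n) = √(0.15203/237) = 0.025327.
z = (0.738397 − 0.813)/0.025327 = -0.074603/0.025327 = -2.946.
p-value = P(Z < -2.946) ≈ 0.0016.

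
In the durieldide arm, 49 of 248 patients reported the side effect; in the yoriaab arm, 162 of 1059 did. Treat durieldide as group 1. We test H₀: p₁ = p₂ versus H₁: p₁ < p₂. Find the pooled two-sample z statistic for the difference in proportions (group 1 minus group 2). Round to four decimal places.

z = 1.7185

p̂₁ = 49/248 ≈ 0.197581, p̂₂ = 162/1059 ≈ 0.152975.
Pooled p̂ = (49+162)/(248+1059) = 211/1307 = 0.161438.
SE = √(0.135376 × 0.00497655) = 0.025956.
z = (0.197581 − 0.152975)/0.025956 = 0.044606/0.025956 = 1.7185.
p-value = P(Z < 1.719) ≈ 0.9572.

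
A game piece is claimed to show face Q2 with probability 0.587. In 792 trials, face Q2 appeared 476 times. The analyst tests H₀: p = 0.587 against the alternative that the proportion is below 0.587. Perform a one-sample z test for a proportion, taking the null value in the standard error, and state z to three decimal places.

p̂ = 476/792 = 0.60101.
Under H₀, SE = √(0.587·0.413/792) = √(0.0003061) = 0.01750.
z = (0.60101 − 0.587)/0.01750 = 0.01401/0.01750 = 0.801.

z = 0.801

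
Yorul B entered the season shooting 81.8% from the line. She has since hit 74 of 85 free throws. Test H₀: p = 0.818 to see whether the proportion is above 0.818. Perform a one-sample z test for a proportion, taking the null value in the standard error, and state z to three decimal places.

p̂ = 74/85 = 0.87059.
Standard error under H₀: √(0.818×0.182/85) = 0.04185.
z = (0.87059 − 0.818)/0.04185 = 0.05259/0.04185 = 1.257.
p-value = P(Z > 1.257) ≈ 0.1045.

z = 1.257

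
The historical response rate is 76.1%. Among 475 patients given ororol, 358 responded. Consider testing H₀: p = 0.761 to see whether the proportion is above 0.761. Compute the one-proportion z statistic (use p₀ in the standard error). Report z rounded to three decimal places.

p̂ = 358/475 = 0.75368.
Under H₀, SE = √(0.761·0.239/475) = √(0.000382903) = 0.01957.
z = (0.75368 − 0.761)/0.01957 = -0.00732/0.01957 = -0.374.
p-value = P(Z > -0.374) ≈ 0.6457.

z = -0.374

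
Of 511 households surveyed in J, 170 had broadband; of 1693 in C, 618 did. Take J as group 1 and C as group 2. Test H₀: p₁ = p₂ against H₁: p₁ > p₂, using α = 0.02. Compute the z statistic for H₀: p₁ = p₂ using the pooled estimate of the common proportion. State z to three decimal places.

p̂₁ = 170/511 ≈ 0.33268, p̂₂ = 618/1693 ≈ 0.36503.
Pooled p̂ = (170+618)/(511+1693) = 788/2204 = 0.35753.
SE = √(p̂(1−p̂)(1/n₁+1/n₂)) = √(0.35753·0.64247·0.00254761) = √(0.000585194) = 0.02419.
z = (0.33268 − 0.36503)/0.02419 = -0.03235/0.02419 = -1.337.
p-value = P(Z > -1.337) ≈ 0.9094, so at α = 0.02 we fail to reject H₀.

z = -1.337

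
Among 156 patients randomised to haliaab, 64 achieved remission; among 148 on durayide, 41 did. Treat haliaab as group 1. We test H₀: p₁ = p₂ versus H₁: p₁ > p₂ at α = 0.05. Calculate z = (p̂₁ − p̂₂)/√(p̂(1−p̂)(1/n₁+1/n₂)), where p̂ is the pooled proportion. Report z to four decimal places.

p̂₁ = 64/156 = 0.410256, p̂₂ = 41/148 = 0.277027.
Pooled p̂ = (64+41)/(156+148) = 105/304 = 0.345395.
SE = √(p̂(1−p̂)(1/n₁+1/n₂)) = √(0.345395·0.654605·0.013167) = √(0.00297702) = 0.054562.
z = (0.410256 − 0.277027)/0.054562 = 0.133229/0.054562 = 2.4418.
p-value = P(Z > 2.442) ≈ 0.0073. With α = 0.05, reject H₀.

z = 2.4418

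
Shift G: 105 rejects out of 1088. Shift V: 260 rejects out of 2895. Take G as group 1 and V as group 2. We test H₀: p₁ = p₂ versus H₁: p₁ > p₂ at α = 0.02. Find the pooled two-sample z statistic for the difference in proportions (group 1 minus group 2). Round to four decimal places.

p̂₁ = 105/1088 = 0.0965074, p̂₂ = 260/2895 = 0.0898100.
Pooled p̂ = (105+260)/(1088+2895) = 365/3983 = 0.0916395.
SE = √(0.0832417 × 0.00126454) = 0.0102598.
z = (0.0965074 − 0.0898100)/0.0102598 = 0.0066974/0.0102598 = 0.6528.
p-value = P(Z > 0.653) ≈ 0.2569. With α = 0.02, fail to reject H₀.

z = 0.6528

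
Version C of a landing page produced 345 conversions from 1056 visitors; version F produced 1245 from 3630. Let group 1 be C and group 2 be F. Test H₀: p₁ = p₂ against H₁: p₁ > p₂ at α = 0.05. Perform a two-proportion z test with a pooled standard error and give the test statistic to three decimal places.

p̂₁ = 345/1056 = 0.326705, p̂₂ = 1245/3630 = 0.342975.
Pooled p̂ = (345+1245)/(1056+3630) = 1590/4686 = 0.339309.
SE = √(0.224178 × 0.00122245) = 0.016554.
z = (0.326705 − 0.342975)/0.016554 = -0.016270/0.016554 = -0.983.
p-value = P(Z > -0.983) ≈ 0.8372, so at α = 0.05 we fail to reject H₀.

z = -0.983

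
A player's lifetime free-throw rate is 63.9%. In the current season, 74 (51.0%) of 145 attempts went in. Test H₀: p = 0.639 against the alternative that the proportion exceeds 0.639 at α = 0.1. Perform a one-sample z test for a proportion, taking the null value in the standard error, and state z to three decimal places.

p̂ = 74/145 = 0.510345.
SE = √(p₀(1−p₀)/n) = √(0.23068/145) = 0.039886.
z = (0.510345 − 0.639)/0.039886 = -0.128655/0.039886 = -3.226.
p-value = P(Z > -3.226) ≈ 0.9994. With α = 0.1, fail to reject H₀.

z = -3.226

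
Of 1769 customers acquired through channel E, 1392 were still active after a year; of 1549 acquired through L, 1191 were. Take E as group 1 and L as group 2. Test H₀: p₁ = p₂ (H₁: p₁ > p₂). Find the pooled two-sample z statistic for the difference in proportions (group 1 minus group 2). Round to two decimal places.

p̂₁ = 1392/1769 ≈ 0.78689, p̂₂ = 1191/1549 ≈ 0.76888.
Pooled p̂ = (1392+1191)/(1769+1549) = 2583/3318 = 0.77848.
SE = √(p̂(1−p̂)(1/n₁+1/n₂)) = √(0.77848·0.22152·0.00121087) = √(0.000208812) = 0.01445.
z = (0.78689 − 0.76888)/0.01445 = 0.01801/0.01445 = 1.25.

z = 1.25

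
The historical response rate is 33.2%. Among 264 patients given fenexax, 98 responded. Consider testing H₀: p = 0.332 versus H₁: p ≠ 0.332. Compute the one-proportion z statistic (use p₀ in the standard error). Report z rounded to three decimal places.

p̂ = 98/264 ≈ 0.37121.
Standard error under H₀: √(0.332×0.668/264) = 0.02898.
z = (0.37121 − 0.332)/0.02898 = 0.03921/0.02898 = 1.353.

z = 1.353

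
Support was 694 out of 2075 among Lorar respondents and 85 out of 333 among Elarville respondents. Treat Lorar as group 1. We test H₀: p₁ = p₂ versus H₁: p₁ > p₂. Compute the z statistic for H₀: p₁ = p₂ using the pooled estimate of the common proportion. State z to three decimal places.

p̂₁ = 694/2075 ≈ 0.334458, p̂₂ = 85/333 ≈ 0.255255.
Pooled p̂ = (694+85)/(2075+333) = 779/2408 = 0.323505.
SE = √(0.21885 × 0.00348493) = 0.027617.
z = (0.334458 − 0.255255)/0.027617 = 0.079203/0.027617 = 2.868.

z = 2.868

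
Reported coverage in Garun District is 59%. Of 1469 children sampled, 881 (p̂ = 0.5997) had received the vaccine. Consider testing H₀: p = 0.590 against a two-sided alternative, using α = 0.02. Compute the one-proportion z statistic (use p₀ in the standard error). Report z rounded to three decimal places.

z = 0.758

p̂ = 881/1469 ≈ 0.59973.
Under H₀, SE = √(0.59·0.41/1469) = √(0.00016467) = 0.01283.
z = (0.59973 − 0.59)/0.01283 = 0.00973/0.01283 = 0.758.
Two-sided p-value ≈ 2·Φ(−0.758) = 0.4484, so at α = 0.02 we fail to reject H₀.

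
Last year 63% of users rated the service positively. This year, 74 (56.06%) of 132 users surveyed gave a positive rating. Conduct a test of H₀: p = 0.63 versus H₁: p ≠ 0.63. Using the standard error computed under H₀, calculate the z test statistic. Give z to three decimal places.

p̂ = 74/132 ≈ 0.56061.
SE = √(p₀(1−p₀)/n) = √(0.2331/132) = 0.04202.
z = (0.56061 − 0.63)/0.04202 = -0.06939/0.04202 = -1.651.
Two-sided p-value ≈ 2·Φ(−1.651) = 0.0987.

z = -1.651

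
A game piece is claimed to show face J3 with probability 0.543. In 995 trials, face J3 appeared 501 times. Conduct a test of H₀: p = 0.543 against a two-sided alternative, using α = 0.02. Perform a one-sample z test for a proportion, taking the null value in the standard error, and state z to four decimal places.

p̂ = 501/995 ≈ 0.503518.
SE = √(p₀(1−p₀)/n) = √(0.24815/995) = 0.015792.
z = (0.503518 − 0.543)/0.015792 = -0.039482/0.015792 = -2.5001.
p-value = 2·P(Z > 2.500) ≈ 0.0124, so at α = 0.02 we reject H₀.

z = -2.5001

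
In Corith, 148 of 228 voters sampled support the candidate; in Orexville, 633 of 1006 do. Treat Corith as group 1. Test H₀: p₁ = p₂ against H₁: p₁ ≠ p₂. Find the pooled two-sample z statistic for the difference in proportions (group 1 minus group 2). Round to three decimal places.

z = 0.563

p̂₁ = 148/228 = 0.64912, p̂₂ = 633/1006 = 0.62922.
Pooled p̂ = (148+633)/(228+1006) = 781/1234 = 0.63290.
SE = √(0.232337 × 0.00538) = 0.03535.
z = (0.64912 − 0.62922)/0.03535 = 0.01990/0.03535 = 0.563.
p-value = 2·P(Z > 0.563) ≈ 0.5736.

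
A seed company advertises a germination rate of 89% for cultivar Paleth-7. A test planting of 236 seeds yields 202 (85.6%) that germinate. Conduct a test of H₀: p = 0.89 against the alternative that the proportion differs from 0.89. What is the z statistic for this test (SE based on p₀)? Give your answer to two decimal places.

z = -1.67

p̂ = 202/236 ≈ 0.8559.
Under H₀, SE = √(0.89·0.11/236) = √(0.000414831) = 0.0204.
z = (0.8559 − 0.89)/0.0204 = -0.0341/0.0204 = -1.67.
p-value = 2·P(Z > 1.673) ≈ 0.0944.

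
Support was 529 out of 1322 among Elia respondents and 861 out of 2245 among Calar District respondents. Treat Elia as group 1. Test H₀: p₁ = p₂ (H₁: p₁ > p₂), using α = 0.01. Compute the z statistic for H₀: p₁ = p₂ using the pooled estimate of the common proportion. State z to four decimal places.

z = 0.9838

p̂₁ = 529/1322 ≈ 0.4001513, p̂₂ = 861/2245 ≈ 0.3835189.
Pooled p̂ = (529+861)/(1322+2245) = 1390/3567 = 0.3896832.
SE = √(p̂(1−p̂)(1/n₁+1/n₂)) = √(0.3896832·0.6103168·0.00120186) = √(0.00028584) = 0.0169068.
z = (0.4001513 − 0.3835189)/0.0169068 = 0.0166324/0.0169068 = 0.9838.
p-value = P(Z > 0.984) ≈ 0.1626. With α = 0.01, fail to reject H₀.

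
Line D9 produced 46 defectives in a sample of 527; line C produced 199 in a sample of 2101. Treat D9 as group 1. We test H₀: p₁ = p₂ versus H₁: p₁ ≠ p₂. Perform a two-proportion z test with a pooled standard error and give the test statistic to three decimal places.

p̂₁ = 46/527 ≈ 0.08729, p̂₂ = 199/2101 ≈ 0.09472.
Pooled p̂ = (46+199)/(527+2101) = 245/2628 = 0.09323.
SE = √(p̂(1−p̂)(1/n₁+1/n₂)) = √(0.09323·0.90677·0.0023735) = √(0.000200645) = 0.01416.
z = (0.08729 − 0.09472)/0.01416 = -0.00743/0.01416 = -0.525.

z = -0.525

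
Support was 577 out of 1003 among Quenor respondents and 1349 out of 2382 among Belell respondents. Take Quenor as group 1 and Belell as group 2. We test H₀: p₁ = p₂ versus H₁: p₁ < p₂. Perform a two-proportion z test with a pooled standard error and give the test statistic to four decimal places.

z = 0.4798

p̂₁ = 577/1003 = 0.575274, p̂₂ = 1349/2382 = 0.566331.
Pooled p̂ = (577+1349)/(1003+2382) = 1926/3385 = 0.568981.
SE = √(p̂(1−p̂)(1/n₁+1/n₂)) = √(0.568981·0.431019·0.00141682) = √(0.000347464) = 0.018640.
z = (0.575274 − 0.566331)/0.018640 = 0.008943/0.018640 = 0.4798.
p-value = P(Z < 0.480) ≈ 0.6843.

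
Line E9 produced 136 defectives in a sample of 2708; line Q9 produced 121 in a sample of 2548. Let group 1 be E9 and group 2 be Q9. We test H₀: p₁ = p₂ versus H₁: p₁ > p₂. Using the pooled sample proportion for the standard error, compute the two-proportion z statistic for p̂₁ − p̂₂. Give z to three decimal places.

z = 0.459

p̂₁ = 136/2708 = 0.05022, p̂₂ = 121/2548 = 0.04749.
Pooled p̂ = (136+121)/(2708+2548) = 257/5256 = 0.04890.
SE = √(p̂(1−p̂)(1/n₁+1/n₂)) = √(0.04890·0.95110·0.000761741) = √(3.54252e-05) = 0.00595.
z = (0.05022 − 0.04749)/0.00595 = 0.00273/0.00595 = 0.459.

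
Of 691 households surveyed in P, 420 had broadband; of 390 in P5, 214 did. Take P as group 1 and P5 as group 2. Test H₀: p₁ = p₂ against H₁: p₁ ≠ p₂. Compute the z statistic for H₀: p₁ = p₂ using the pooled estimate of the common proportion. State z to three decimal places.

p̂₁ = 420/691 ≈ 0.60781, p̂₂ = 214/390 ≈ 0.54872.
Pooled p̂ = (420+214)/(691+390) = 634/1081 = 0.58649.
SE = √(0.242519 × 0.00401128) = 0.03119.
z = (0.60781 − 0.54872)/0.03119 = 0.05909/0.03119 = 1.895.
p-value = 2·P(Z > 1.895) ≈ 0.0581.

z = 1.895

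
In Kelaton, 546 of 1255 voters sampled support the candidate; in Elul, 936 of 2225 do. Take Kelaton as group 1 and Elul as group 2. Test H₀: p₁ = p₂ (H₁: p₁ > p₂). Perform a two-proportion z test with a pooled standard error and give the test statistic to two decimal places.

z = 0.82

p̂₁ = 546/1255 ≈ 0.4351, p̂₂ = 936/2225 ≈ 0.4207.
Pooled p̂ = (546+936)/(1255+2225) = 1482/3480 = 0.4259.
SE = √(0.244504 × 0.00124625) = 0.0175.
z = (0.4351 − 0.4207)/0.0175 = 0.0144/0.0175 = 0.82.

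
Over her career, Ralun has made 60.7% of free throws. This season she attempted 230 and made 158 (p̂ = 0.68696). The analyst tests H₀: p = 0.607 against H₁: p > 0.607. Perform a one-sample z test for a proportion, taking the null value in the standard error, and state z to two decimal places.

p̂ = 158/230 = 0.6870.
Under H₀, SE = √(0.607·0.393/230) = √(0.00103718) = 0.0322.
z = (0.6870 − 0.607)/0.0322 = 0.0800/0.0322 = 2.48.
p-value = P(Z > 2.483) ≈ 0.0065.

z = 2.48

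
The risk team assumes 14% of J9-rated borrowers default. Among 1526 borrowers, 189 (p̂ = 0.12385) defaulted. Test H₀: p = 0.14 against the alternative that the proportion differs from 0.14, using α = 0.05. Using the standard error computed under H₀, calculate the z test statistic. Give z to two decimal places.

z = -1.82

p̂ = 189/1526 = 0.12385.
Under H₀, SE = √(0.14·0.86/1526) = √(7.88991e-05) = 0.00888.
z = (0.12385 − 0.14)/0.00888 = -0.01615/0.00888 = -1.82.
Two-sided p-value ≈ 2·Φ(−1.818) = 0.0691. With α = 0.05, fail to reject H₀.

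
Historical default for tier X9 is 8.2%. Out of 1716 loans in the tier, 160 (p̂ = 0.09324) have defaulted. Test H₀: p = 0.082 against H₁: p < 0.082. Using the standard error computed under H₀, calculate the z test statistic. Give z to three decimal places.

z = 1.697

p̂ = 160/1716 = 0.093240.
SE = √(p₀(1−p₀)/n) = √(0.075276/1716) = 0.006623.
z = (0.093240 − 0.082)/0.006623 = 0.011240/0.006623 = 1.697.
p-value = P(Z < 1.697) ≈ 0.9552.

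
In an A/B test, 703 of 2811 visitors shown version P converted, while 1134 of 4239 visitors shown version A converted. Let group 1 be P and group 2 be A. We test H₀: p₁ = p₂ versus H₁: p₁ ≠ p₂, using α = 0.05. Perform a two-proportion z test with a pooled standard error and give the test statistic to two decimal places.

p̂₁ = 703/2811 = 0.2501, p̂₂ = 1134/4239 = 0.2675.
Pooled p̂ = (703+1134)/(2811+4239) = 1837/7050 = 0.2606.
SE = √(0.192672 × 0.00059165) = 0.0107.
z = (0.2501 − 0.2675)/0.0107 = -0.0174/0.0107 = -1.63.
p-value = 2·P(Z > 1.632) ≈ 0.1026; since p > α = 0.05, fail to reject H₀.

z = -1.63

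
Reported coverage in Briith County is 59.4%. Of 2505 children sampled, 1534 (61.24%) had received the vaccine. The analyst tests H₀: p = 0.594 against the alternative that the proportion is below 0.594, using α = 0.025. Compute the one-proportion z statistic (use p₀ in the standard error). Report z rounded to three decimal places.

p̂ = 1534/2505 = 0.612375.
Under H₀, SE = √(0.594·0.406/2505) = √(9.62731e-05) = 0.009812.
z = (0.612375 − 0.594)/0.009812 = 0.018375/0.009812 = 1.873.
p-value = P(Z < 1.873) ≈ 0.9694; since p > α = 0.025, fail to reject H₀.

z = 1.873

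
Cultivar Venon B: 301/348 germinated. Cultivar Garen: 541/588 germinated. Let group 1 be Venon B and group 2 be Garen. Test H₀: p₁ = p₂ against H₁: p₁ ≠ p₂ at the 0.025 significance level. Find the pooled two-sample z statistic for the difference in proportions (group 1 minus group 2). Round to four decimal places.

z = -2.7117

p̂₁ = 301/348 = 0.8649425, p̂₂ = 541/588 = 0.9200680.
Pooled p̂ = (301+541)/(348+588) = 842/936 = 0.8995726.
SE = √(p̂(1−p̂)(1/n₁+1/n₂)) = √(0.8995726·0.1004274·0.00457424) = √(0.000413245) = 0.0203284.
z = (0.8649425 − 0.9200680)/0.0203284 = -0.0551255/0.0203284 = -2.7117.
Two-sided p-value ≈ 2·Φ(−2.712) = 0.0067, so at α = 0.025 we reject H₀.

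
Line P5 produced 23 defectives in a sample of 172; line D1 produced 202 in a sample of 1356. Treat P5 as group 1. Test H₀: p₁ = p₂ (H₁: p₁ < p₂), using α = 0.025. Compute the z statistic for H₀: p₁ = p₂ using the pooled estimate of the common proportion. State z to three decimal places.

z = -0.532

p̂₁ = 23/172 ≈ 0.13372, p̂₂ = 202/1356 ≈ 0.14897.
Pooled p̂ = (23+202)/(172+1356) = 225/1528 = 0.14725.
SE = √(0.125568 × 0.00655142) = 0.02868.
z = (0.13372 − 0.14897)/0.02868 = -0.01525/0.02868 = -0.532.
p-value = P(Z < -0.532) ≈ 0.2975, so at α = 0.025 we fail to reject H₀.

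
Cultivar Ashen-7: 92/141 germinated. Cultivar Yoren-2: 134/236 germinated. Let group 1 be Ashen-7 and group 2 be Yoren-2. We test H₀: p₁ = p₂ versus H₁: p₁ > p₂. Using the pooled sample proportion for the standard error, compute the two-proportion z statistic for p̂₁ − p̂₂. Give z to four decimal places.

z = 1.6237

p̂₁ = 92/141 ≈ 0.652482, p̂₂ = 134/236 ≈ 0.567797.
Pooled p̂ = (92+134)/(141+236) = 226/377 = 0.599469.
SE = √(p̂(1−p̂)(1/n₁+1/n₂)) = √(0.599469·0.400531·0.0113295) = √(0.00272028) = 0.052156.
z = (0.652482 − 0.567797)/0.052156 = 0.084685/0.052156 = 1.6237.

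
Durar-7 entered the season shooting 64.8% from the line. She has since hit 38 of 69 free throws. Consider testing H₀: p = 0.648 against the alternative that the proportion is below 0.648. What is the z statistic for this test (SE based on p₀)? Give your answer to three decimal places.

z = -1.692

p̂ = 38/69 = 0.55072.
Standard error under H₀: √(0.648×0.352/69) = 0.05750.
z = (0.55072 − 0.648)/0.05750 = -0.09728/0.05750 = -1.692.
p-value = P(Z < -1.692) ≈ 0.0453.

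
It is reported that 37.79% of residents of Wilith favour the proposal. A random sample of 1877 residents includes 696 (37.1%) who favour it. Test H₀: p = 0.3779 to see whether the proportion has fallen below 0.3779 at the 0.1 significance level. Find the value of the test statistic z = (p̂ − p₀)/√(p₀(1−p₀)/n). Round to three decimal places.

z = -0.634

p̂ = 696/1877 = 0.37080.
Standard error under H₀: √(0.3779×0.6221/1877) = 0.01119.
z = (0.37080 − 0.3779)/0.01119 = -0.00710/0.01119 = -0.634.
p-value = P(Z < -0.634) ≈ 0.2630, so at α = 0.1 we fail to reject H₀.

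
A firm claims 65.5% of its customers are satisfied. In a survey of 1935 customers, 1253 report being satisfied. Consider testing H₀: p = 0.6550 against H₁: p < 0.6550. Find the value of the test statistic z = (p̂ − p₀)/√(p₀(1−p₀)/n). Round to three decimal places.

p̂ = 1253/1935 = 0.647545.
Under H₀, SE = √(0.655·0.345/1935) = √(0.000116783) = 0.010807.
z = (0.647545 − 0.655)/0.010807 = -0.007455/0.010807 = -0.690.

z = -0.690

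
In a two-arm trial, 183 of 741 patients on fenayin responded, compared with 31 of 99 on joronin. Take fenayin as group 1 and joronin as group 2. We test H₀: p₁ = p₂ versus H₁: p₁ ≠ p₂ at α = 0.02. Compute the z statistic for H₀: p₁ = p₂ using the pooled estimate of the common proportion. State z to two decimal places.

z = -1.42

p̂₁ = 183/741 = 0.2470, p̂₂ = 31/99 = 0.3131.
Pooled p̂ = (183+31)/(741+99) = 214/840 = 0.2548.
SE = √(0.189858 × 0.0114505) = 0.0466.
z = (0.2470 − 0.3131)/0.0466 = -0.0661/0.0466 = -1.42.
Two-sided p-value ≈ 2·Φ(−1.419) = 0.1559; since p > α = 0.02, fail to reject H₀.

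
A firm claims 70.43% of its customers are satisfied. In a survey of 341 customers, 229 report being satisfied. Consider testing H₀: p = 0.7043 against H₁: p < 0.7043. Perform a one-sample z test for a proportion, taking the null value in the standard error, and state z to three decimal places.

p̂ = 229/341 ≈ 0.67155.
SE = √(p₀(1−p₀)/n) = √(0.20826/341) = 0.02471.
z = (0.67155 − 0.7043)/0.02471 = -0.03275/0.02471 = -1.325.

z = -1.325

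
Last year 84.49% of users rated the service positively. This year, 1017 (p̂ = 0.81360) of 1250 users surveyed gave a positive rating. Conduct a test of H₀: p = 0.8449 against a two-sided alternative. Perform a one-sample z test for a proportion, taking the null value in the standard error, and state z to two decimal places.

z = -3.06

p̂ = 1017/1250 ≈ 0.81360.
Standard error under H₀: √(0.8449×0.1551/1250) = 0.01024.
z = (0.81360 − 0.8449)/0.01024 = -0.03130/0.01024 = -3.06.
p-value = 2·P(Z > 3.057) ≈ 0.0022.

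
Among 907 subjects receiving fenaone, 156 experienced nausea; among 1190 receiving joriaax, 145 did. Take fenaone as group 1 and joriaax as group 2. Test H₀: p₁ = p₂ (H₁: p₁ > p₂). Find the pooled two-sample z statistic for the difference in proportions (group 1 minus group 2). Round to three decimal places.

z = 3.245

p̂₁ = 156/907 = 0.171996, p̂₂ = 145/1190 = 0.121849.
Pooled p̂ = (156+145)/(907+1190) = 301/2097 = 0.143538.
SE = √(p̂(1−p̂)(1/n₁+1/n₂)) = √(0.143538·0.856462·0.00194287) = √(0.000238847) = 0.015455.
z = (0.171996 − 0.121849)/0.015455 = 0.050147/0.015455 = 3.245.
p-value = P(Z > 3.245) ≈ 0.0006.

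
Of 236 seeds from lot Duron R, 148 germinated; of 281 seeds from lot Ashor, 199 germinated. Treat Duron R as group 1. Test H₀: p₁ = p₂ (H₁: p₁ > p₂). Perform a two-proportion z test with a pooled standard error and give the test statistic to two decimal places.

z = -1.95

p̂₁ = 148/236 ≈ 0.6271, p̂₂ = 199/281 ≈ 0.7082.
Pooled p̂ = (148+199)/(236+281) = 347/517 = 0.6712.
SE = √(p̂(1−p̂)(1/n₁+1/n₂)) = √(0.6712·0.3288·0.00779601) = √(0.00172056) = 0.0415.
z = (0.6271 − 0.7082)/0.0415 = -0.0811/0.0415 = -1.95.
p-value = P(Z > -1.954) ≈ 0.9747.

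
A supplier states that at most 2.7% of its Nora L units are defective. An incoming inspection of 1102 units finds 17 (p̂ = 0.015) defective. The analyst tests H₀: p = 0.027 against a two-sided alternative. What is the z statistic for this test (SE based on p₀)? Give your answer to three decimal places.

p̂ = 17/1102 = 0.015426.
SE = √(p₀(1−p₀)/n) = √(0.026271/1102) = 0.004883.
z = (0.015426 − 0.027)/0.004883 = -0.011574/0.004883 = -2.370.
p-value = 2·P(Z > 2.370) ≈ 0.0178.

z = -2.370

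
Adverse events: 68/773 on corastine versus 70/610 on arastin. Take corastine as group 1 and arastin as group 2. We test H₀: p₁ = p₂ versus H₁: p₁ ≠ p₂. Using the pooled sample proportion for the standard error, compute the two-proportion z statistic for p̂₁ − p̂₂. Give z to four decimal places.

z = -1.6502

p̂₁ = 68/773 ≈ 0.087969, p̂₂ = 70/610 ≈ 0.114754.
Pooled p̂ = (68+70)/(773+610) = 138/1383 = 0.099783.
SE = √(0.0898264 × 0.00293301) = 0.016231.
z = (0.087969 − 0.114754)/0.016231 = -0.026785/0.016231 = -1.6502.
p-value = 2·P(Z > 1.650) ≈ 0.0989.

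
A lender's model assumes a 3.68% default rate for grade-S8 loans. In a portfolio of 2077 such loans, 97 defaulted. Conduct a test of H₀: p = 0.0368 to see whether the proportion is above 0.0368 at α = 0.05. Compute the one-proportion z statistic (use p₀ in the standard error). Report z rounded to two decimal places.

z = 2.40

p̂ = 97/2077 = 0.04670.
SE = √(p₀(1−p₀)/n) = √(0.035446/2077) = 0.00413.
z = (0.04670 − 0.0368)/0.00413 = 0.00990/0.00413 = 2.40.
p-value = P(Z > 2.397) ≈ 0.0083; since p < α = 0.05, reject H₀.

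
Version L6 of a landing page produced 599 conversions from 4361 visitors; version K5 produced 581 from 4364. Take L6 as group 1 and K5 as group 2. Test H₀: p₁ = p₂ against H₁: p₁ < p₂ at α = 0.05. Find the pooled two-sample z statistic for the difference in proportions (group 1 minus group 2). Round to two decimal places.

z = 0.58

p̂₁ = 599/4361 ≈ 0.13735, p̂₂ = 581/4364 ≈ 0.13313.
Pooled p̂ = (599+581)/(4361+4364) = 1180/8725 = 0.13524.
SE = √(p̂(1−p̂)(1/n₁+1/n₂)) = √(0.13524·0.86476·0.000458453) = √(5.36173e-05) = 0.00732.
z = (0.13735 − 0.13313)/0.00732 = 0.00422/0.00732 = 0.58.
p-value = P(Z < 0.576) ≈ 0.7178; since p > α = 0.05, fail to reject H₀.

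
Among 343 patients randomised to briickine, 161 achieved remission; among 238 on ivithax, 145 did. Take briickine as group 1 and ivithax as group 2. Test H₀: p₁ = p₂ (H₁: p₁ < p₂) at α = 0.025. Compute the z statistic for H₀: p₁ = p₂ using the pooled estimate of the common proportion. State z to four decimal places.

z = -3.3203

p̂₁ = 161/343 ≈ 0.469388, p̂₂ = 145/238 ≈ 0.609244.
Pooled p̂ = (161+145)/(343+238) = 306/581 = 0.526678.
SE = √(p̂(1−p̂)(1/n₁+1/n₂)) = √(0.526678·0.473322·0.00711713) = √(0.00177422) = 0.042121.
z = (0.469388 − 0.609244)/0.042121 = -0.139856/0.042121 = -3.3203.
p-value = P(Z < -3.320) ≈ 0.0004, so at α = 0.025 we reject H₀.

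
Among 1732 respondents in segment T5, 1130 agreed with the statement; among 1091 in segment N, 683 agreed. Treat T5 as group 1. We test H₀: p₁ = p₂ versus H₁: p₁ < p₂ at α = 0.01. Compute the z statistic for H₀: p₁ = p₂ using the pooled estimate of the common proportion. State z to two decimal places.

z = 1.42

p̂₁ = 1130/1732 ≈ 0.65242, p̂₂ = 683/1091 ≈ 0.62603.
Pooled p̂ = (1130+683)/(1732+1091) = 1813/2823 = 0.64222.
SE = √(0.229772 × 0.00149396) = 0.01853.
z = (0.65242 − 0.62603)/0.01853 = 0.02639/0.01853 = 1.42.
p-value = P(Z < 1.425) ≈ 0.9229, so at α = 0.01 we fail to reject H₀.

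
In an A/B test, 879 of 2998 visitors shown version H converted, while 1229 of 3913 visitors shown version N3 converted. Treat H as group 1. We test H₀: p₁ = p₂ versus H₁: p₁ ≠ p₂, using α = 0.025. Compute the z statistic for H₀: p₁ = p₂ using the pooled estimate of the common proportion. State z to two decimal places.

p̂₁ = 879/2998 = 0.2932, p̂₂ = 1229/3913 = 0.3141.
Pooled p̂ = (879+1229)/(2998+3913) = 2108/6911 = 0.3050.
SE = √(0.211983 × 0.000589114) = 0.0112.
z = (0.2932 − 0.3141)/0.0112 = -0.0209/0.0112 = -1.87.
Two-sided p-value ≈ 2·Φ(−1.869) = 0.0616; since p > α = 0.025, fail to reject H₀.

z = -1.87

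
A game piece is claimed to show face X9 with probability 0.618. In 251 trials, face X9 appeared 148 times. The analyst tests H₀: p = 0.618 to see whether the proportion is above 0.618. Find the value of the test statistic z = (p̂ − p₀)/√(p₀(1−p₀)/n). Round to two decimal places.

z = -0.92

p̂ = 148/251 ≈ 0.58964.
Under H₀, SE = √(0.618·0.382/251) = √(0.000940542) = 0.03067.
z = (0.58964 − 0.618)/0.03067 = -0.02836/0.03067 = -0.92.
p-value = P(Z > -0.925) ≈ 0.8224.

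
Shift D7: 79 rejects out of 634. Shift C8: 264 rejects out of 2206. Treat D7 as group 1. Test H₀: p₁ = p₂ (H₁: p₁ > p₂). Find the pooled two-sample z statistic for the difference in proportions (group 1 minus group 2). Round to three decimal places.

p̂₁ = 79/634 ≈ 0.124606, p̂₂ = 264/2206 ≈ 0.119674.
Pooled p̂ = (79+264)/(634+2206) = 343/2840 = 0.120775.
SE = √(p̂(1−p̂)(1/n₁+1/n₂)) = √(0.120775·0.879225·0.0020306) = √(0.000215625) = 0.014684.
z = (0.124606 − 0.119674)/0.014684 = 0.004932/0.014684 = 0.336.
p-value = P(Z > 0.336) ≈ 0.3685.

z = 0.336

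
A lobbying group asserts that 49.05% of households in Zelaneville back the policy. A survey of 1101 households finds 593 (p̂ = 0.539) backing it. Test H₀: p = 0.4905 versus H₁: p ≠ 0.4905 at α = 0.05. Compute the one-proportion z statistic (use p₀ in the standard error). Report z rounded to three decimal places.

z = 3.193

p̂ = 593/1101 ≈ 0.538601.
Under H₀, SE = √(0.4905·0.5095/1101) = √(0.000226984) = 0.015066.
z = (0.538601 − 0.4905)/0.015066 = 0.048101/0.015066 = 3.193.
p-value = 2·P(Z > 3.193) ≈ 0.0014, so at α = 0.05 we reject H₀.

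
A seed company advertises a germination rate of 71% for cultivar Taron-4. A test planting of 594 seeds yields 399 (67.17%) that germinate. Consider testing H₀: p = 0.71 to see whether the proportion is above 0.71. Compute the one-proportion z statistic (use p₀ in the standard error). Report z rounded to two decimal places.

z = -2.06

p̂ = 399/594 = 0.6717.
Standard error under H₀: √(0.71×0.29/594) = 0.0186.
z = (0.6717 − 0.71)/0.0186 = -0.0383/0.0186 = -2.06.
p-value = P(Z > -2.056) ≈ 0.9801.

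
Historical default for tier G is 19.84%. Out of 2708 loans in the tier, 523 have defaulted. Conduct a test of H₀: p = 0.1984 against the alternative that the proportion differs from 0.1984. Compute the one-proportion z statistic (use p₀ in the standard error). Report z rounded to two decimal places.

z = -0.69

p̂ = 523/2708 = 0.1931.
SE = √(p₀(1−p₀)/n) = √(0.15904/2708) = 0.0077.
z = (0.1931 − 0.1984)/0.0077 = -0.0053/0.0077 = -0.69.
Two-sided p-value ≈ 2·Φ(−0.687) = 0.4918.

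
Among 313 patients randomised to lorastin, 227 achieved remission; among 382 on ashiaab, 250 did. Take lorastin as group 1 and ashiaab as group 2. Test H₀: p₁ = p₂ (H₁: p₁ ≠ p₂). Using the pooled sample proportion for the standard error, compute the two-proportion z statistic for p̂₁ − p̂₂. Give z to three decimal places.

p̂₁ = 227/313 ≈ 0.72524, p̂₂ = 250/382 ≈ 0.65445.
Pooled p̂ = (227+250)/(313+382) = 477/695 = 0.68633.
SE = √(0.215281 × 0.00581269) = 0.03537.
z = (0.72524 − 0.65445)/0.03537 = 0.07079/0.03537 = 2.001.

z = 2.001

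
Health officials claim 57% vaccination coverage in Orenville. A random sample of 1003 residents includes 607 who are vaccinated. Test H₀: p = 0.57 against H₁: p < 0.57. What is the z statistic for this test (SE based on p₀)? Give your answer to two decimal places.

z = 2.25

p̂ = 607/1003 = 0.60518.
Under H₀, SE = √(0.57·0.43/1003) = √(0.000244367) = 0.01563.
z = (0.60518 − 0.57)/0.01563 = 0.03518/0.01563 = 2.25.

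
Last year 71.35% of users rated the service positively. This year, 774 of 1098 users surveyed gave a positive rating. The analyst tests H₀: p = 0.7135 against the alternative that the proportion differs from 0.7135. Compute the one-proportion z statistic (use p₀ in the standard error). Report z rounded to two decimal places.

p̂ = 774/1098 ≈ 0.7049.
Under H₀, SE = √(0.7135·0.2865/1098) = √(0.000186173) = 0.0136.
z = (0.7049 − 0.7135)/0.0136 = -0.0086/0.0136 = -0.63.

z = -0.63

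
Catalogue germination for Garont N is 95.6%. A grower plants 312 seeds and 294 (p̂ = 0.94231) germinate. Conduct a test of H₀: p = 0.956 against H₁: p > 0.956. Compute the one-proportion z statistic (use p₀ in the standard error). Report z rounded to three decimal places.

p̂ = 294/312 = 0.94231.
Standard error under H₀: √(0.956×0.044/312) = 0.01161.
z = (0.94231 − 0.956)/0.01161 = -0.01369/0.01161 = -1.179.

z = -1.179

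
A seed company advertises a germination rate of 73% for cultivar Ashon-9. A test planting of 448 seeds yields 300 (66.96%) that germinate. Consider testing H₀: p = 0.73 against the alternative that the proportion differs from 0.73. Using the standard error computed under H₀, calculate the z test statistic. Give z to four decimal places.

z = -2.8776

p̂ = 300/448 ≈ 0.669643.
Standard error under H₀: √(0.73×0.27/448) = 0.020975.
z = (0.669643 − 0.73)/0.020975 = -0.060357/0.020975 = -2.8776.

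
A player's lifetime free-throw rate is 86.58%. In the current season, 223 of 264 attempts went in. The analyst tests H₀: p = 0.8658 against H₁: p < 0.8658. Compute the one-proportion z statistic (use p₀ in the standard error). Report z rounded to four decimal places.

p̂ = 223/264 ≈ 0.844697.
SE = √(p₀(1−p₀)/n) = √(0.11619/264) = 0.020979.
z = (0.844697 − 0.8658)/0.020979 = -0.021103/0.020979 = -1.0059.
p-value = P(Z < -1.006) ≈ 0.1572.

z = -1.0059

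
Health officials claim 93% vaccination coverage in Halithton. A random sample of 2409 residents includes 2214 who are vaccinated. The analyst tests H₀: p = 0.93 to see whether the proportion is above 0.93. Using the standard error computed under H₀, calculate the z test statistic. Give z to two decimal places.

p̂ = 2214/2409 = 0.91905.
Standard error under H₀: √(0.93×0.07/2409) = 0.00520.
z = (0.91905 − 0.93)/0.00520 = -0.01095/0.00520 = -2.11.

z = -2.11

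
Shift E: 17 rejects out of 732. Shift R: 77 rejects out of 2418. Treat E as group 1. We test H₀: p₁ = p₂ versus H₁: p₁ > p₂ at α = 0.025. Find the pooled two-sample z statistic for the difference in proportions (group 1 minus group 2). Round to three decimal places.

z = -1.201

p̂₁ = 17/732 = 0.02322, p̂₂ = 77/2418 = 0.03184.
Pooled p̂ = (17+77)/(732+2418) = 94/3150 = 0.02984.
SE = √(0.0289508 × 0.00177969) = 0.00718.
z = (0.02322 − 0.03184)/0.00718 = -0.00862/0.00718 = -1.201.
p-value = P(Z > -1.201) ≈ 0.8851, so at α = 0.025 we fail to reject H₀.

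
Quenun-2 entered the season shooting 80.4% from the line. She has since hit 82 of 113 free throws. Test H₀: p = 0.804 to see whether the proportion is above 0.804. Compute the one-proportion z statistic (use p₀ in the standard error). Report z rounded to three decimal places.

p̂ = 82/113 = 0.72566.
Under H₀, SE = √(0.804·0.196/113) = √(0.00139455) = 0.03734.
z = (0.72566 − 0.804)/0.03734 = -0.07834/0.03734 = -2.098.

z = -2.098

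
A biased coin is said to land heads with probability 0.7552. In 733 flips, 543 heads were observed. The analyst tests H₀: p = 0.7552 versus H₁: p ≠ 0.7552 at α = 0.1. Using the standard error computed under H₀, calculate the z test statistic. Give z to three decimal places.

z = -0.907

p̂ = 543/733 = 0.74079.
Standard error under H₀: √(0.7552×0.2448/733) = 0.01588.
z = (0.74079 − 0.7552)/0.01588 = -0.01441/0.01588 = -0.907.
Two-sided p-value ≈ 2·Φ(−0.907) = 0.3643; since p > α = 0.1, fail to reject H₀.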